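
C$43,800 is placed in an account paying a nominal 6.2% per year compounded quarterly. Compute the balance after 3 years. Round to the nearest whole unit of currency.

C$52,678

i = 0.062/4 = 0.0155 per quarter; n = 3·4 = 12.
43,800 × (1+0.0155)^12 = 43,800 × 1.202705 = 52,678.4810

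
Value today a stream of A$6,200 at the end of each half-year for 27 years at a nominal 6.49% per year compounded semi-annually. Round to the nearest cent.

Periodic rate i = 0.0649/2 = 0.03245; n = 27 × 2 = 54 periods.
PV = PMT · [1 − (1+i)^(−n)] / i = 6200 · 25.323032 = 157,002.7977

A$157,002.80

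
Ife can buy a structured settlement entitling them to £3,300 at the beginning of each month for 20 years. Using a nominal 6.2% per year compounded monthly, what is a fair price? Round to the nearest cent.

With 12 periods per year: i = 0.00516667, n = 240.
PV = 3300 × [1 − (1+0.00516667)^(−240)] / 0.00516667 × (1+i) = 3300 × 138.069141 = 455,628.1641
(Beginning-of-period payments → annuity-due factor ×(1+i).)

£455,628.16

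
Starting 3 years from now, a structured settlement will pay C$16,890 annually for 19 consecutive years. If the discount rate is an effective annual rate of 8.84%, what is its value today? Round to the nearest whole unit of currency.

C$129,031

Value one period before first payment (t=2): 16890 × [1 − (1+0.0884)^(−19)] / 0.0884 = 16890 × 9.049837 = 152,851.7455
PV₀ = 152,851.7455 / (1+0.0884)^2 = 152,851.7455 / 1.184615 = 129,030.7841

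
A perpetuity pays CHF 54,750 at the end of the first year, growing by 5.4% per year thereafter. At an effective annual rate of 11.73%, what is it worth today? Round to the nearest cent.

PV = PMT / (i − g) = 54750 / (0.1173 − 0.054) = 54750 / 0.063300 = 864,928.9100

CHF 864,928.91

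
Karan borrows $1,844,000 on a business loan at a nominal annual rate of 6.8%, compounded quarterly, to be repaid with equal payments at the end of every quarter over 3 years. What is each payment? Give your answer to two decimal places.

With 4 periods per year: i = 0.017, n = 12.
PMT = 1.844e+06 / ( [1 − (1+0.017)^(−12)] / 0.017 ) = 1.844e+06 / 10.772838 = 171,171.2405

$171,171.24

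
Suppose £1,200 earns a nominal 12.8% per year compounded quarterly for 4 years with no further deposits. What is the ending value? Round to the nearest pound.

£1,986

Periodic rate i = 0.128/4 = 0.032; n = 4 × 4 = 16 periods.
FV = PV·(1+i)^n = 1,200 × 1.655294 = 1,986.3529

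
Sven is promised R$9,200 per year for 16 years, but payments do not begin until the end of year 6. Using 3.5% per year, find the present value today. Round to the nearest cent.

R$93,682.88

Value one period before first payment (t=5): 9200 × [1 − (1+0.035)^(−16)] / 0.035 = 9200 × 12.094117 = 111,265.8746
Discount back 5 years: 111,265.8746 × (1+0.035)^(−5) = 111,265.8746 × 0.841973 = 93,682.8808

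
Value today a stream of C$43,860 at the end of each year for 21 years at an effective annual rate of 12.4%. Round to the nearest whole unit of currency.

C$323,332

PV = PMT · [1 − (1+i)^(−n)] / i = 43860 · 7.371911 = 323,332.0112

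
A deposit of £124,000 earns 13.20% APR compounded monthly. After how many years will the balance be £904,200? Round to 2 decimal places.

Periodic rate i = 0.132/12 = 0.011.
(1+i)^n = 904200/124000 = 7.29194, so n = ln 7.29194 / ln 1.011 = 181.6069 months
= 181.6069/12 years

15.13 years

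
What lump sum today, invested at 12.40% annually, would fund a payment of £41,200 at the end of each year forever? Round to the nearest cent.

£332,258.06

PV = PMT / i = 41200 / 0.124 = 332,258.0645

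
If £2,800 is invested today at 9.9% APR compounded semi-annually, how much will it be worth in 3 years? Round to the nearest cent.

Periodic rate i = 0.099/2 = 0.0495; n = 3 × 2 = 6 periods.
FV = 2,800 × (1 + 0.0495)^6 = 3,741.5598

£3,741.56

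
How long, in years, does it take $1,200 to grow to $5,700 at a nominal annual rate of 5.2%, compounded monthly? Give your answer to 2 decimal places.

Periodic rate i = 0.052/12 = 0.00433333.
(1+i)^n = 5700/1200 = 4.75000, so n = ln 4.75000 / ln 1.00433 = 360.3503 months
= 360.3503/12 years

30.03 years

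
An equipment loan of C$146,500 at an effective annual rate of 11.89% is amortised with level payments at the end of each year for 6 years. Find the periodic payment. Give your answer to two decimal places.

C$35,521.63

Annuity-PV factor = 4.124248; PMT = 146500 / 4.124248 = 35,521.6274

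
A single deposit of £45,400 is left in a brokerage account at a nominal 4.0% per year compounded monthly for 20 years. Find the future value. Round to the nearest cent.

With 12 periods per year: i = 0.00333333, n = 240.
45,400 × (1+0.00333333)^240 = 45,400 × 2.222582 = 100,905.2267

£100,905.23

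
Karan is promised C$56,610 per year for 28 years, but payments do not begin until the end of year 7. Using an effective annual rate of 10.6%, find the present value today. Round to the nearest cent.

C$274,406.15

Value one period before first payment (t=6): 56610 × [1 − (1+0.106)^(−28)] / 0.106 = 56610 × 8.872203 = 502,255.3872
Discount back 6 years: 502,255.3872 × (1+0.106)^(−6) = 502,255.3872 × 0.546348 = 274,406.1508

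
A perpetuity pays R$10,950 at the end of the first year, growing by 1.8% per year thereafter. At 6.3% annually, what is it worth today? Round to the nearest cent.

R$243,333.33

PV = D₁/(r − g) = 10950/(0.063 − 0.018) = 243,333.3333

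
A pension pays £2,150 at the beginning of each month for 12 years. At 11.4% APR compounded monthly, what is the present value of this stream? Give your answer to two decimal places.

Periodic rate i = 0.114/12 = 0.0095; n = 12 × 12 = 144 periods.
PV = PMT · [1 − (1+i)^(−n)] / i × (1+i) = 2150 · 79.031620 = 169,917.9834
(annuity-due: payments at period start, so ×(1+i).)

£169,917.98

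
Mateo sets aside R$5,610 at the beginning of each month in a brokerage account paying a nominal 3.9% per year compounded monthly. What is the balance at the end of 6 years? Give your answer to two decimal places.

With 12 periods per year: i = 0.00325, n = 72.
Accumulation factor s(72|0.00325) × (1+i) = 81.237048; FV = 5610 × 81.237048 = 455,739.8419
(annuity-due: payments at period start, so ×(1+i).)

R$455,739.84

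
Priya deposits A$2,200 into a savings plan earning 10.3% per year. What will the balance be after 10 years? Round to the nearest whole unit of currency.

FV = PV·(1+i)^n = 2,200 × 2.665355 = 5,863.7819

A$5,864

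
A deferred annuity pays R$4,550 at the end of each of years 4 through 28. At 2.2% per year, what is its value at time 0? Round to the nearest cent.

PV at t=3 (ordinary 25-year annuity): 4550 × a(25|0.022) = 4550 × 19.072715 = 86,780.8535
Discount back 3 years: 86,780.8535 × (1+0.022)^(−3) = 86,780.8535 × 0.936801 = 81,296.3841

R$81,296.38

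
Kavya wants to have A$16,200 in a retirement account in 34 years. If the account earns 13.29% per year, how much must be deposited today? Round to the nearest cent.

Discount factor = (1+0.1329)^(−34) = 0.014371; PV = 16,200 × 0.014371 = 232.8099

A$232.81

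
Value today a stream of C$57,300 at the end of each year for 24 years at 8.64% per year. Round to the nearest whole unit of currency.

Annuity factor a(24|0.0864) = 9.990158; PV = 57300 × 9.990158 = 572,436.0691

C$572,436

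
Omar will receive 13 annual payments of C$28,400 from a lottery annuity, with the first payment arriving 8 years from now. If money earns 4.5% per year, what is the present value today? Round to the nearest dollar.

C$202,073

PV at t=7 (ordinary 13-year annuity): 28400 × a(13|0.045) = 28400 × 9.682852 = 274,993.0088
Discount back 7 years: 274,993.0088 × (1+0.045)^(−7) = 274,993.0088 × 0.734828 = 202,072.6885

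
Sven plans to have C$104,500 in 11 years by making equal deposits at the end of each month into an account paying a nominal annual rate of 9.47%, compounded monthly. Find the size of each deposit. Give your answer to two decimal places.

C$452.51

With 12 periods per year: i = 0.00789167, n = 132.
PMT = 104500 / ( [(1+0.00789167)^132 − 1] / 0.00789167 ) = 104500 / 230.935556 = 452.5072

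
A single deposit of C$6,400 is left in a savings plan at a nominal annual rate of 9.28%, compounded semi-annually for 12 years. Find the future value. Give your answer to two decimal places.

With 2 periods per year: i = 0.0464, n = 24.
FV = PV·(1+i)^n = 6,400 × 2.969925 = 19,007.5227

C$19,007.52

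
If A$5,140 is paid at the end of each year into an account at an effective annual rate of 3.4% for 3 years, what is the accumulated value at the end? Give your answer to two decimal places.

A$15,950.22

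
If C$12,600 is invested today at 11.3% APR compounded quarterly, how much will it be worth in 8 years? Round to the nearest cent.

C$30,727.66

i = 0.113/4 = 0.02825 per quarter; n = 8·4 = 32.
FV = PV·(1+i)^n = 12,600 × 2.438703 = 30,727.6627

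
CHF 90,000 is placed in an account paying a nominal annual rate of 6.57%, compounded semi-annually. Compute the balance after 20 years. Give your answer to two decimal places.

With 2 periods per year: i = 0.03285, n = 40.
FV = PV·(1+i)^n = 90,000 × 3.643260 = 327,893.3912

CHF 327,893.39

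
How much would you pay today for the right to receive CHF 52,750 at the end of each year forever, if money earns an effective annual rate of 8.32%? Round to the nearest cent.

CHF 634,014.42

PV = C/r = 52750/0.0832 = 634,014.4231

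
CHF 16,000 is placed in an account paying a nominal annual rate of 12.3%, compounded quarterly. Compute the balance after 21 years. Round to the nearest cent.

CHF 203,704.60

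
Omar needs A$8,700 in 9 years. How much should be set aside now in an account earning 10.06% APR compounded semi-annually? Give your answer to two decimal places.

i = 0.1006/2 = 0.0503 per half-year; n = 9·2 = 18.
Discount factor = (1+0.0503)^(−18) = 0.413389; PV = 8,700 × 0.413389 = 3,596.4885

A$3,596.49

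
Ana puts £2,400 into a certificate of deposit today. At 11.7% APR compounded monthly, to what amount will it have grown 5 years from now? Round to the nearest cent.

i = 0.117/12 = 0.00975 per month; n = 5·12 = 60.
FV = PV·(1+i)^n = 2,400 × 1.789912 = 4,295.7891

£4,295.79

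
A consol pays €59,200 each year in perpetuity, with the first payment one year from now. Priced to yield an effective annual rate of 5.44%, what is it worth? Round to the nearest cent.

PV = C/r = 59200/0.0544 = 1,088,235.2941

€1,088,235.29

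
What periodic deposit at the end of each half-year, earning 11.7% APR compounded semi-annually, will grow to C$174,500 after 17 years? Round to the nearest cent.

C$1,727.23

Periodic rate i = 0.117/2 = 0.0585; n = 17 × 2 = 34 periods.
FV-annuity factor = 101.028707; PMT = 174500 / 101.028707 = 1,727.2318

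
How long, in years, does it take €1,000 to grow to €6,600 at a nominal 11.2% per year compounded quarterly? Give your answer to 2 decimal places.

Periodic rate i = 0.112/4 = 0.028.
n = ln(6600/1000) / ln(1+0.028) = ln(6.60000) / 0.027615 = 68.3345 quarters
= 68.3345/4 years

17.08 years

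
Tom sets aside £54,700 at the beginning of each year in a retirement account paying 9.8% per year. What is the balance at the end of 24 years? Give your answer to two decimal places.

Accumulation factor s(24|0.098) × (1+i) = 94.436900; FV = 54700 × 94.436900 = 5,165,698.4177
(Beginning-of-period payments → annuity-due factor ×(1+i).)

£5,165,698.42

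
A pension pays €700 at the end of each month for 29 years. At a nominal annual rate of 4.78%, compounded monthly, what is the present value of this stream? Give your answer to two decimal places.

€131,673.87

With 12 periods per year: i = 0.00398333, n = 348.
PV = PMT · [1 − (1+i)^(−n)] / i = 700 · 188.105526 = 131,673.8679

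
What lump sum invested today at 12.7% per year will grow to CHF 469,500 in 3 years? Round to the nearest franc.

PV = FV·(1+i)^(−n) = 469,500 × 0.698599 = 327,992.4512

CHF 327,992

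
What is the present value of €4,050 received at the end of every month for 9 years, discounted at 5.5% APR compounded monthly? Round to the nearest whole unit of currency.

€344,388

With 12 periods per year: i = 0.00458333, n = 108.
PV = 4050 × [1 − (1+0.00458333)^(−108)] / 0.00458333 = 4050 × 85.034035 = 344,387.8411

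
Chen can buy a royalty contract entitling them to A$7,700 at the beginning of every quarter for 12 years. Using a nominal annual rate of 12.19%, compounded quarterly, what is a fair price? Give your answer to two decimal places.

Periodic rate i = 0.1219/4 = 0.030475; n = 12 × 4 = 48 periods.
PV = PMT · [1 − (1+i)^(−n)] / i × (1+i) = 7700 · 25.809992 = 198,736.9394
(annuity-due: payments at period start, so ×(1+i).)

A$198,736.94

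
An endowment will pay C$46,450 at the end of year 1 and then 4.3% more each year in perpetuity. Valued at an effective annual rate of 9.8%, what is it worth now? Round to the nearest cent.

PV = D₁/(r − g) = 46450/(0.098 − 0.043) = 844,545.4545

C$844,545.45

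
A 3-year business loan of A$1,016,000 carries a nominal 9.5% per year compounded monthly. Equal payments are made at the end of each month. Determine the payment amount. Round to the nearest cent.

A$32,545.48

Periodic rate i = 0.095/12 = 0.00791667; n = 3 × 12 = 36 periods.
PMT = 1.016e+06 / ( [1 − (1+0.00791667)^(−36)] / 0.00791667 ) = 1.016e+06 / 31.217856 = 32,545.4769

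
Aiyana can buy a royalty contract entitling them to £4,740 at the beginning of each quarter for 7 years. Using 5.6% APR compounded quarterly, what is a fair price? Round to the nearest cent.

£110,702.96

i = 0.056/4 = 0.014 per quarter; n = 7·4 = 28.
Annuity factor a(28|0.014) × (1+i) = 23.355055; PV = 4740 × 23.355055 = 110,702.9605
(Beginning-of-period payments → annuity-due factor ×(1+i).)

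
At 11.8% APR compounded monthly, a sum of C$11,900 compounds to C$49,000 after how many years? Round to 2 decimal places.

Periodic rate i = 0.118/12 = 0.00983333.
(1+i)^n = 49000/11900 = 4.11765, so n = ln 4.11765 / ln 1.00983 = 144.6335 months
= 144.6335/12 years

12.05 years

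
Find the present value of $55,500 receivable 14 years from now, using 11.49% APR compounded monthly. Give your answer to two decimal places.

i = 0.1149/12 = 0.009575 per month; n = 14·12 = 168.
PV = 55,500 / (1 + 0.009575)^168 = 55,500 / 4.957728 = 11,194.6433

$11,194.64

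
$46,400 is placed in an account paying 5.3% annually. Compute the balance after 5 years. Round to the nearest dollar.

FV = 46,400 × (1 + 0.053)^5 = 60,070.3049

$60,070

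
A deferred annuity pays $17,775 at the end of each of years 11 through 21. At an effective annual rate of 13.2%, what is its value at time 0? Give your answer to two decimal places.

PV at t=10 (ordinary 11-year annuity): 17775 × a(11|0.132) = 17775 × 5.638821 = 100,230.0454
PV₀ = 100,230.0454 / (1+0.132)^10 = 100,230.0454 / 3.455129 = 29,009.0601

$29,009.06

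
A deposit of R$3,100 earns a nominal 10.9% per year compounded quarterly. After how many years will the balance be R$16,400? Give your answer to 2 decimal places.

Periodic rate i = 0.109/4 = 0.02725.
(1+i)^n = 16400/3100 = 5.29032, so n = ln 5.29032 / ln 1.02725 = 61.9624 quarters
= 61.9624/4 years

15.49 years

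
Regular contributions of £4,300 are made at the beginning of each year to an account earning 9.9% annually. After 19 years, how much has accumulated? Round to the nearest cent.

Accumulation factor s(19|0.099) × (1+i) = 55.628610; FV = 4300 × 55.628610 = 239,203.0240
(Beginning-of-period payments → annuity-due factor ×(1+i).)

£239,203.02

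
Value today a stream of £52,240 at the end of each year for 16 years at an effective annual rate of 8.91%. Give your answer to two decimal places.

PV = 52240 × [1 − (1+0.0891)^(−16)] / 0.0891 = 52240 × 8.358915 = 436,669.7124

£436,669.71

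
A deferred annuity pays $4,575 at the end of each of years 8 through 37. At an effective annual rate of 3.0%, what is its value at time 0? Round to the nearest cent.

$72,911.56

PV at t=7 (ordinary 30-year annuity): 4575 × a(30|0.03) = 4575 × 19.600441 = 89,672.0192
Discount back 7 years: 89,672.0192 × (1+0.03)^(−7) = 89,672.0192 × 0.813092 = 72,911.5576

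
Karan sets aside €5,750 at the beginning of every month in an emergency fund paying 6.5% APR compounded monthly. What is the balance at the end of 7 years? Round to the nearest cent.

€612,878.93

Periodic rate i = 0.065/12 = 0.00541667; n = 7 × 12 = 84 periods.
FV = PMT · [(1+i)^n − 1] / i × (1+i) = 5750 · 106.587639 = 612,878.9266
Payments are at the start of each period, so multiply by (1+i).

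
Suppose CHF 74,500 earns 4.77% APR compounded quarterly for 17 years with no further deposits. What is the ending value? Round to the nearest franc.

i = 0.0477/4 = 0.011925 per quarter; n = 17·4 = 68.
FV = PV·(1+i)^n = 74,500 × 2.239165 = 166,817.8055

CHF 166,818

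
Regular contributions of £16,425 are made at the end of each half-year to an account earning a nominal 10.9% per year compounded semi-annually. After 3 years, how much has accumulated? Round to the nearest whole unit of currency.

£112,994

Periodic rate i = 0.109/2 = 0.0545; n = 3 × 2 = 6 periods.
Accumulation factor s(6|0.0545) = 6.879387; FV = 16425 × 6.879387 = 112,993.9248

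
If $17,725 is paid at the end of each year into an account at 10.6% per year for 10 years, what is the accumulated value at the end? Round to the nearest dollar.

Accumulation factor s(10|0.106) = 16.403235; FV = 17725 × 16.403235 = 290,747.3440

$290,747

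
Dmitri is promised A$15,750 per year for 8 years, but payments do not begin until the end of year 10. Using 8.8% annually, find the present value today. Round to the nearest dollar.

A$41,111

Value one period before first payment (t=9): 15750 × [1 − (1+0.088)^(−8)] / 0.088 = 15750 × 5.576201 = 87,825.1634
Discount back 9 years: 87,825.1634 × (1+0.088)^(−9) = 87,825.1634 × 0.468101 = 41,111.0821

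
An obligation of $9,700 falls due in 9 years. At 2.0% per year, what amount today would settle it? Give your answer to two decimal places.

Discount factor = (1+0.02)^(−9) = 0.836755; PV = 9,700 × 0.836755 = 8,116.5261

$8,116.53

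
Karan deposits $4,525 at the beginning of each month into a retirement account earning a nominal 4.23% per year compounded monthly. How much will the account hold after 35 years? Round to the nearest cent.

i = 0.0423/12 = 0.003525 per month; n = 35·12 = 420.
FV = 4525 × [(1+0.003525)^420 − 1] / 0.003525 × (1+i) = 4525 × 963.303109 = 4,358,946.5674
(annuity-due: payments at period start, so ×(1+i).)

$4,358,946.57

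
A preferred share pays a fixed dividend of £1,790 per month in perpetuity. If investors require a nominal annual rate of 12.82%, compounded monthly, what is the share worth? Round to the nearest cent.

£167,550.70

Periodic rate i = 0.1282/12 = 0.0106833.
PV = PMT / i = 1790 / 0.0106833 = 167,550.7020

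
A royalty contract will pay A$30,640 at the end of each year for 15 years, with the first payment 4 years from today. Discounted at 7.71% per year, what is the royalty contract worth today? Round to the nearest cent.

Value one period before first payment (t=3): 30640 × [1 − (1+0.0771)^(−15)] / 0.0771 = 30640 × 8.713153 = 266,971.0107
PV₀ = 266,971.0107 / (1+0.0771)^3 = 266,971.0107 / 1.249592 = 213,646.6208

A$213,646.62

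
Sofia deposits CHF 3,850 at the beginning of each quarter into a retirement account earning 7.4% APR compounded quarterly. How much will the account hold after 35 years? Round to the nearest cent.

i = 0.074/4 = 0.0185 per quarter; n = 35·4 = 140.
FV = PMT · [(1+i)^n − 1] / i × (1+i) = 3850 · 661.640281 = 2,547,315.0837
Payments are at the start of each period, so multiply by (1+i).

CHF 2,547,315.08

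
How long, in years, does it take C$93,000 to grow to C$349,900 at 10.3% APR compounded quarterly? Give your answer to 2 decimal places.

Periodic rate i = 0.103/4 = 0.02575.
n = ln(349900/93000) / ln(1+0.02575) = ln(3.76237) / 0.025424 = 52.1179 quarters
= 52.1179/4 years

13.03 years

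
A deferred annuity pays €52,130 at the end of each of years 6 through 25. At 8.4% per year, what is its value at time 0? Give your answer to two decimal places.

PV at t=5 (ordinary 20-year annuity): 52130 × a(20|0.084) = 52130 × 9.532651 = 496,937.0739
Discount back 5 years: 496,937.0739 × (1+0.084)^(−5) = 496,937.0739 × 0.668119 = 332,012.9224

€332,012.92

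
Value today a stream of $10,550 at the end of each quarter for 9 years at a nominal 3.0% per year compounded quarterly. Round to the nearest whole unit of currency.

With 4 periods per year: i = 0.0075, n = 36.
Annuity factor a(36|0.0075) = 31.446805; PV = 10550 × 31.446805 = 331,763.7954

$331,764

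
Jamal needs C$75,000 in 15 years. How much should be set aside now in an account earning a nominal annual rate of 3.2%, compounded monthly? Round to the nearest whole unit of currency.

C$46,438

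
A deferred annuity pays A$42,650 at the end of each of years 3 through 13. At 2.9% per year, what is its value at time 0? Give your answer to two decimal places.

A$374,767.46

Value one period before first payment (t=2): 42650 × [1 − (1+0.029)^(−11)] / 0.029 = 42650 × 9.304083 = 396,819.1476
PV₀ = 396,819.1476 / (1+0.029)^2 = 396,819.1476 / 1.058841 = 374,767.4557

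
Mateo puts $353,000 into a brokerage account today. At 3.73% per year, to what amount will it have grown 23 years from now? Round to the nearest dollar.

$819,550

FV = PV·(1+i)^n = 353,000 × 2.321671 = 819,549.8912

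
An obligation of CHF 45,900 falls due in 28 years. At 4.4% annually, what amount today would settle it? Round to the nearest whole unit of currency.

PV = FV·(1+i)^(−n) = 45,900 × 0.299493 = 13,746.7085

CHF 13,747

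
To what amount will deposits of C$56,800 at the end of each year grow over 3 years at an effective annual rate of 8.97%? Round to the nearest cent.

C$186,141.90

FV = 56800 × [(1+0.0897)^3 − 1] / 0.0897 = 56800 × 3.277146 = 186,141.8979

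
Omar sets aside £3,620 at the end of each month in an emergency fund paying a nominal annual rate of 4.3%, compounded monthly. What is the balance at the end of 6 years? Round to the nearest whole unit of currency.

Periodic rate i = 0.043/12 = 0.00358333; n = 6 × 12 = 72 periods.
FV = PMT · [(1+i)^n − 1] / i = 3620 · 81.974532 = 296,747.8064

£296,748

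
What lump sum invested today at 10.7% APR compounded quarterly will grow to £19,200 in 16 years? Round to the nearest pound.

With 4 periods per year: i = 0.02675, n = 64.
PV = FV·(1+i)^(−n) = 19,200 × 0.184611 = 3,544.5384

£3,545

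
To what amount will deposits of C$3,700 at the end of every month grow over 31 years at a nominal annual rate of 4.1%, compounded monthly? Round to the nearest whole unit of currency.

Periodic rate i = 0.041/12 = 0.00341667; n = 31 × 12 = 372 periods.
FV = 3700 × [(1+0.00341667)^372 − 1] / 0.00341667 = 3700 × 748.302952 = 2,768,720.9223

C$2,768,721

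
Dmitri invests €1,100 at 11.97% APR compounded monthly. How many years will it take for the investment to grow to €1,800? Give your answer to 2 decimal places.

Periodic rate i = 0.1197/12 = 0.009975.
(1+i)^n = 1800/1100 = 1.63636, so n = ln 1.63636 / ln 1.00998 = 49.6169 months
= 49.6169/12 years

4.13 years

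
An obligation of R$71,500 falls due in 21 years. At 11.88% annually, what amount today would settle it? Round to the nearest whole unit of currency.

PV = 71,500 / (1 + 0.1188)^21 = 71,500 / 10.563349 = 6,768.6870

R$6,769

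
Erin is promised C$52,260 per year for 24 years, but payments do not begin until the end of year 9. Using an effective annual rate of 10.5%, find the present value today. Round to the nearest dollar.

C$203,526

PV at t=8 (ordinary 24-year annuity): 52260 × a(24|0.105) = 52260 × 8.656616 = 452,394.7519
Discount back 8 years: 452,394.7519 × (1+0.105)^(−8) = 452,394.7519 × 0.449885 = 203,525.7360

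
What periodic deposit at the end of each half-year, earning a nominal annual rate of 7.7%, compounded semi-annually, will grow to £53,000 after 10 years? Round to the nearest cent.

£1,807.71

With 2 periods per year: i = 0.0385, n = 20.
PMT = 53000 / ( [(1+0.0385)^20 − 1] / 0.0385 ) = 53000 / 29.318864 = 1,807.7099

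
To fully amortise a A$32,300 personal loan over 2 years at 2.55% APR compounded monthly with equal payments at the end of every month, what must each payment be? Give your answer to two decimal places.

A$1,381.87

i = 0.0255/12 = 0.002125 per month; n = 2·12 = 24.
PMT = 32300 / ( [1 − (1+0.002125)^(−24)] / 0.002125 ) = 32300 / 23.374074 = 1,381.8729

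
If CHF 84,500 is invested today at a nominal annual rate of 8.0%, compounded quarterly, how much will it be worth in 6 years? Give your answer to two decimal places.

i = 0.08/4 = 0.02 per quarter; n = 6·4 = 24.
84,500 × (1+0.02)^24 = 84,500 × 1.608437 = 135,912.9476

CHF 135,912.95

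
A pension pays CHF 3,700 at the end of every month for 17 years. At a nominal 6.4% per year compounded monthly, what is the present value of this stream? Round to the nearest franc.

CHF 459,356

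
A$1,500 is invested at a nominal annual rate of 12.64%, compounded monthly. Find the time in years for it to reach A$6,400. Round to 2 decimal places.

11.54 years

Periodic rate i = 0.1264/12 = 0.0105333.
n = ln(6400/1500) / ln(1+0.0105333) = ln(4.26667) / 0.010478 = 138.4614 months
= 138.4614/12 years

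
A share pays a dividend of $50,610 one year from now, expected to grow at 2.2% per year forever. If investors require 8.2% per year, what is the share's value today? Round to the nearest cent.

PV = D₁/(r − g) = 50610/(0.082 − 0.022) = 843,500.0000

$843,500.00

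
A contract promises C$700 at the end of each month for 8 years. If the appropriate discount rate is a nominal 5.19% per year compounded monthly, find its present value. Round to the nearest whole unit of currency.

With 12 periods per year: i = 0.004325, n = 96.
PV = PMT · [1 − (1+i)^(−n)] / i = 700 · 78.427846 = 54,899.4919

C$54,899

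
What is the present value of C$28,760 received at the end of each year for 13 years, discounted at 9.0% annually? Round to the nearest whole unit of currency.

PV = 28760 × [1 − (1+0.09)^(−13)] / 0.09 = 28760 × 7.486904 = 215,323.3568

C$215,323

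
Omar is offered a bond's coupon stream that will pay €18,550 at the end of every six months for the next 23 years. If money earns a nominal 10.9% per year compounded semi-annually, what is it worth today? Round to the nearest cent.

€310,732.00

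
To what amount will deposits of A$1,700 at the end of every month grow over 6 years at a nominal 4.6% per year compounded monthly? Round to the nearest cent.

With 12 periods per year: i = 0.00383333, n = 72.
Accumulation factor s(72|0.00383333) = 82.735482; FV = 1700 × 82.735482 = 140,650.3200

A$140,650.32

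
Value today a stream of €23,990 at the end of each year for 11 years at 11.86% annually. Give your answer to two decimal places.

PV = PMT · [1 − (1+i)^(−n)] / i = 23990 · 5.974210 = 143,321.2951

€143,321.30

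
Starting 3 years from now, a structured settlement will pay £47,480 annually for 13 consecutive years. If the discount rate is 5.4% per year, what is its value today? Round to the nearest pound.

PV at t=2 (ordinary 13-year annuity): 47480 × a(13|0.054) = 47480 × 9.171388 = 435,457.5106
PV₀ = 435,457.5106 / (1+0.054)^2 = 435,457.5106 / 1.110916 = 391,980.5914

£391,981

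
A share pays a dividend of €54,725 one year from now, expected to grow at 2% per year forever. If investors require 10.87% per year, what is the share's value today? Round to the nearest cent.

€616,967.31

PV = PMT / (i − g) = 54725 / (0.1087 − 0.02) = 54725 / 0.088700 = 616,967.3055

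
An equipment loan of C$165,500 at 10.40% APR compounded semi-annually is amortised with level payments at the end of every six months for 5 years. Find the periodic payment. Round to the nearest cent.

C$21,641.67

Periodic rate i = 0.104/2 = 0.052; n = 5 × 2 = 10 periods.
Annuity-PV factor = 7.647284; PMT = 165500 / 7.647284 = 21,641.6711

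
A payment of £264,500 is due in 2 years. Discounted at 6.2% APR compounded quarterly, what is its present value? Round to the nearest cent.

£233,876.32

With 4 periods per year: i = 0.0155, n = 8.
PV = FV·(1+i)^(−n) = 264,500 × 0.884220 = 233,876.3215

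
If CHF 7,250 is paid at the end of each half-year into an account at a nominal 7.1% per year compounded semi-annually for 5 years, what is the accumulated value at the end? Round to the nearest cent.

Periodic rate i = 0.071/2 = 0.0355; n = 5 × 2 = 10 periods.
Accumulation factor s(10|0.0355) = 11.758537; FV = 7250 × 11.758537 = 85,249.3967

CHF 85,249.40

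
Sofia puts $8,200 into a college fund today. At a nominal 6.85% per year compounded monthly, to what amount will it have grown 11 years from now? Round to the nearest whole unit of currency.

With 12 periods per year: i = 0.00570833, n = 132.
FV = PV·(1+i)^n = 8,200 × 2.119876 = 17,382.9821

$17,383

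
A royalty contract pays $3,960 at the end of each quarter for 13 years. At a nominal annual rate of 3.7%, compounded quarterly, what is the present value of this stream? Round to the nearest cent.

$162,880.92

Periodic rate i = 0.037/4 = 0.00925; n = 13 × 4 = 52 periods.
PV = 3960 × [1 − (1+0.00925)^(−52)] / 0.00925 = 3960 × 41.131547 = 162,880.9249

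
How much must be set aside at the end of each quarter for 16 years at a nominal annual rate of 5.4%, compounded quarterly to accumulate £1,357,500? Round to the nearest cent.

£13,485.52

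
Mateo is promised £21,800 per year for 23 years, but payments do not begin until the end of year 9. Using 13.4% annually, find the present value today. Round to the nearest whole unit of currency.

£56,192

PV at t=8 (ordinary 23-year annuity): 21800 × a(23|0.134) = 21800 × 7.048882 = 153,665.6345
Discount back 8 years: 153,665.6345 × (1+0.134)^(−8) = 153,665.6345 × 0.365675 = 56,191.7189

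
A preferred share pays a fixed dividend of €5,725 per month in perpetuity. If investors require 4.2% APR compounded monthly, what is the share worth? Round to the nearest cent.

€1,635,714.29

Periodic rate i = 0.042/12 = 0.0035.
PV = PMT / i = 5725 / 0.0035 = 1,635,714.2857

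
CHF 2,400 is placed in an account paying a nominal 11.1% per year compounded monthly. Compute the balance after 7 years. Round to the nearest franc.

CHF 5,201

i = 0.111/12 = 0.00925 per month; n = 7·12 = 84.
2,400 × (1+0.00925)^84 = 2,400 × 2.167183 = 5,201.2403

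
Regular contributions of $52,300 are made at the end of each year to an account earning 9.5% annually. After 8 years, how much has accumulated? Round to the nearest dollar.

$587,339

FV = 52300 × [(1+0.095)^8 − 1] / 0.095 = 52300 × 11.230200 = 587,339.4649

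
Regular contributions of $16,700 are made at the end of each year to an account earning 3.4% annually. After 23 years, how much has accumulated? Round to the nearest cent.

$568,589.44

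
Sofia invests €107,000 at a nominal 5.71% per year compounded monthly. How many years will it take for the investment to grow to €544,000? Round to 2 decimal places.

28.55 years

Periodic rate i = 0.0571/12 = 0.00475833.
n = ln(544000/107000) / ln(1+0.00475833) = ln(5.08411) / 0.004747 = 342.5540 months
= 342.5540/12 years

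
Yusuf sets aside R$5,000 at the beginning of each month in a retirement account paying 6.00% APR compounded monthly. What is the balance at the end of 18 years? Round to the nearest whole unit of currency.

R$1,946,450

With 12 periods per year: i = 0.005, n = 216.
FV = PMT · [(1+i)^n − 1] / i × (1+i) = 5000 · 389.289960 = 1,946,449.8019
(annuity-due: payments at period start, so ×(1+i).)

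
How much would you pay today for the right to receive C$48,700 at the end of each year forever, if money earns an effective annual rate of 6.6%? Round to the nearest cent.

PV = C/r = 48700/0.066 = 737,878.7879

C$737,878.79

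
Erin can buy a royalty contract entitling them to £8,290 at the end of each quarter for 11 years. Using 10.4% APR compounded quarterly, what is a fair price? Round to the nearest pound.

£215,784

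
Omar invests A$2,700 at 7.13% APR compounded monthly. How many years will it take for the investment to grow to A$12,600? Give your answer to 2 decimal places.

21.67 years

Periodic rate i = 0.0713/12 = 0.00594167.
(1+i)^n = 12600/2700 = 4.66667, so n = ln 4.66667 / ln 1.00594 = 260.0309 months
= 260.0309/12 years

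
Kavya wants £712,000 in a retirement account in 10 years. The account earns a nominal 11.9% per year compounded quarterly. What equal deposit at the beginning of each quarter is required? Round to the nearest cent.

£9,222.10

With 4 periods per year: i = 0.02975, n = 40.
FV-annuity factor × (1+i) = 77.205877; PMT = 712000 / 77.205877 = 9,222.0959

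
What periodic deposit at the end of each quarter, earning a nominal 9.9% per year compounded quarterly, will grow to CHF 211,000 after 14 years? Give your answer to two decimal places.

CHF 1,781.17

Periodic rate i = 0.099/4 = 0.02475; n = 14 × 4 = 56 periods.
PMT = 211000 / ( [(1+0.02475)^56 − 1] / 0.02475 ) = 211000 / 118.461136 = 1,781.1749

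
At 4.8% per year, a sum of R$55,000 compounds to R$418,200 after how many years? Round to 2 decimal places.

n = ln(418200/55000) / ln(1+0.048) = ln(7.60364) / 0.046884 = 43.2694 years

43.27 years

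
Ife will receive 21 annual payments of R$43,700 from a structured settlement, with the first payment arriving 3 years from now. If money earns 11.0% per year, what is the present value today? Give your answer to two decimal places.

Value one period before first payment (t=2): 43700 × [1 − (1+0.11)^(−21)] / 0.11 = 43700 × 8.075070 = 352,880.5754
PV₀ = 352,880.5754 / (1+0.11)^2 = 352,880.5754 / 1.232100 = 286,405.7913

R$286,405.79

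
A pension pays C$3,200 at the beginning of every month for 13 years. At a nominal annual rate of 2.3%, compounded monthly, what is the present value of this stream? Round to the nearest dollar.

With 12 periods per year: i = 0.00191667, n = 156.
PV = PMT · [1 − (1+i)^(−n)] / i × (1+i) = 3200 · 134.986060 = 431,955.3914
(annuity-due: payments at period start, so ×(1+i).)

C$431,955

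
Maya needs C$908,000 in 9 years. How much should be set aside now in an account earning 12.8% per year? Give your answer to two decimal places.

Discount factor = (1+0.128)^(−9) = 0.338235; PV = 908,000 × 0.338235 = 307,117.0671

C$307,117.07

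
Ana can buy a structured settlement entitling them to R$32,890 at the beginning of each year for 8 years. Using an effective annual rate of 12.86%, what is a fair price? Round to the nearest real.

R$178,986

PV = PMT · [1 − (1+i)^(−n)] / i × (1+i) = 32890 · 5.441949 = 178,985.7055
(annuity-due: payments at period start, so ×(1+i).)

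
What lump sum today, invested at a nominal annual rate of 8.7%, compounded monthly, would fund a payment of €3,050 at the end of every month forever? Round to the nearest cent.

Periodic rate i = 0.087/12 = 0.00725.
PV = PMT / i = 3050 / 0.00725 = 420,689.6552

€420,689.66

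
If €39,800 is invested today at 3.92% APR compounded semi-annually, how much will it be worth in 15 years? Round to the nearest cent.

€71,248.85

Periodic rate i = 0.0392/2 = 0.0196; n = 15 × 2 = 30 periods.
FV = 39,800 × (1 + 0.0196)^30 = 71,248.8528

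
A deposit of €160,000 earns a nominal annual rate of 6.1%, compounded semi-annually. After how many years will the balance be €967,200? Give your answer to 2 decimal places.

Periodic rate i = 0.061/2 = 0.0305.
(1+i)^n = 967200/160000 = 6.04500, so n = ln 6.04500 / ln 1.0305 = 59.8863 half-years
= 59.8863/2 years

29.94 years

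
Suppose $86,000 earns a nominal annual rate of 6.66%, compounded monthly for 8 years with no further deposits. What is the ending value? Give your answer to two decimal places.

$146,302.18

Periodic rate i = 0.0666/12 = 0.00555; n = 8 × 12 = 96 periods.
FV = 86,000 × (1 + 0.00555)^96 = 146,302.1822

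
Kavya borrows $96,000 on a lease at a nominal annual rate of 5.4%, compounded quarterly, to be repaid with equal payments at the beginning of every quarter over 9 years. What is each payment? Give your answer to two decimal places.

With 4 periods per year: i = 0.0135, n = 36.
PMT = 96000 / ( [1 − (1+0.0135)^(−36)] / 0.0135 × (1+i) ) = 96000 / 28.747000 = 3,339.4789

$3,339.48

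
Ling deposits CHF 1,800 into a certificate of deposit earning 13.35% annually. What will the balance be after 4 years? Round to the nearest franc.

FV = 1,800 × (1 + 0.1335)^4 = 2,971.3828

CHF 2,971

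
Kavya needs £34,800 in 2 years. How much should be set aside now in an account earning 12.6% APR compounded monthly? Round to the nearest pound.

i = 0.126/12 = 0.0105 per month; n = 2·12 = 24.
Discount factor = (1+0.0105)^(−24) = 0.778267; PV = 34,800 × 0.778267 = 27,083.6764

£27,084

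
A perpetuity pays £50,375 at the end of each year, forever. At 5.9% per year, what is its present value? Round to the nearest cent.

PV = PMT / i = 50375 / 0.059 = 853,813.5593

£853,813.56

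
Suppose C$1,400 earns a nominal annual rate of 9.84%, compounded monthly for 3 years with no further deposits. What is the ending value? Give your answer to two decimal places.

C$1,878.49

With 12 periods per year: i = 0.0082, n = 36.
FV = 1,400 × (1 + 0.0082)^36 = 1,878.4904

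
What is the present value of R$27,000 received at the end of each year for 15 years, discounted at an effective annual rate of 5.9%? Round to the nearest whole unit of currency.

R$263,953

Annuity factor a(15|0.059) = 9.776024; PV = 27000 × 9.776024 = 263,952.6599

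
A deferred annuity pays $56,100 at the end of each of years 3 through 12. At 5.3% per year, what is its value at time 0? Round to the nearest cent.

$385,050.13

PV at t=2 (ordinary 10-year annuity): 56100 × a(10|0.053) = 56100 × 7.610464 = 426,947.0513
PV₀ = 426,947.0513 / (1+0.053)^2 = 426,947.0513 / 1.108809 = 385,050.1315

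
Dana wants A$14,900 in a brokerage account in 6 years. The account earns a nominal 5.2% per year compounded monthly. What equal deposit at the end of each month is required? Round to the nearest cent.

A$176.78

With 12 periods per year: i = 0.00433333, n = 72.
FV-annuity factor = 84.284802; PMT = 14900 / 84.284802 = 176.7816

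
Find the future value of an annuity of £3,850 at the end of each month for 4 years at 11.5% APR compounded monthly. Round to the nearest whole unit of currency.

Periodic rate i = 0.115/12 = 0.00958333; n = 4 × 12 = 48 periods.
FV = 3850 × [(1+0.00958333)^48 − 1] / 0.00958333 = 3850 × 60.585221 = 233,253.1003

£233,253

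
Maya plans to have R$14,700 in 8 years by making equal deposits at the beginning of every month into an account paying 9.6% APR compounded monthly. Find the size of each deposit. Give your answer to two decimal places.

Periodic rate i = 0.096/12 = 0.008; n = 8 × 12 = 96 periods.
FV-annuity factor × (1+i) = 144.758206; PMT = 14700 / 144.758206 = 101.5486

R$101.55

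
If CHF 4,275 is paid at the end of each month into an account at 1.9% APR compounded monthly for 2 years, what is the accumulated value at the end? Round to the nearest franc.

i = 0.019/12 = 0.00158333 per month; n = 2·12 = 24.
Accumulation factor s(24|0.00158333) = 24.442117; FV = 4275 × 24.442117 = 104,490.0480

CHF 104,490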